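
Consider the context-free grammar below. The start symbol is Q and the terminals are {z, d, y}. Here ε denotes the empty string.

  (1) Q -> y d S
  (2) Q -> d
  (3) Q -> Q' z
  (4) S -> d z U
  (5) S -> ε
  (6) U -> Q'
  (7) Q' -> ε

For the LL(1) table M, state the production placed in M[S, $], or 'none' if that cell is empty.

FIRST(S): from S->d z U we get {d}; from S->ε we get {ε}. So FIRST(S) = {ε, d}.
FIRST(Q'): from Q'->ε we get {ε}. So FIRST(Q') = {ε}.
FIRST(Q): from Q->y d S we get {y}; from Q->d we get {d}; from Q->Q' z we get {z}. So FIRST(Q) = {d, y, z}.
FIRST(U): from U->Q' we get {ε}. So FIRST(U) = {ε}.
FOLLOW(Q) includes $ since Q is the start symbol.
FOLLOW(Q): Q appears on no right-hand side. Thus FOLLOW(Q) = {$}.
FOLLOW(S): in Q->y d S, the suffix after S is empty, so FOLLOW(S) ⊇ FOLLOW(Q) = {$}. Thus FOLLOW(S) = {$}.
For S -> d z U: FIRST(d z U) = {d}, so it goes in M[S, t] for t ∈ {d}.
For S -> ε: FIRST(ε) = {ε}, so it goes in M[S, t] for t ∈ {}; since ε ∈ FIRST, also for every t ∈ FOLLOW(S) = {$}.

S -> ε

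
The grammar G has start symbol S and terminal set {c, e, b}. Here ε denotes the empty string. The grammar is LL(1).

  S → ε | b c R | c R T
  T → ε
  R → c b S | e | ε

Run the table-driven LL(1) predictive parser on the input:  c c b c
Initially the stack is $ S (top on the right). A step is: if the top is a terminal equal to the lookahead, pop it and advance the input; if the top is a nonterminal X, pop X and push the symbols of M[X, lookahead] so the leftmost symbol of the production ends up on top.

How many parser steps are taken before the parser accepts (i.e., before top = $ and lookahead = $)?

10

      Stack      Input      Action
   1  $ S        c c b c $  expand S → c R T
   2  $ T R c    c c b c $  match c
   3  $ T R      c b c $    expand R → c b S
   4  $ T S b c  c b c $    match c
   5  $ T S b    b c $      match b
   6  $ T S      c $        expand S → c R T
   7  $ T T R c  c $        match c
   8  $ T T R    $          expand R → ε
   9  $ T T      $          expand T → ε
  10  $ T        $          expand T → ε
Accept reached after 10 steps.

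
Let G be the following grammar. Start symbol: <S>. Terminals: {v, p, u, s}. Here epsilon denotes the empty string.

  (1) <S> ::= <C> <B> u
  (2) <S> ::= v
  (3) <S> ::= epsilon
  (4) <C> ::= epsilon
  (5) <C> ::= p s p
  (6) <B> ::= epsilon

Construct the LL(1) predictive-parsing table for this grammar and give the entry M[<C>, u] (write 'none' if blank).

FIRST(<C>) = {epsilon, p}
FIRST(<B>) = {epsilon}
FIRST(<S>) = {epsilon, p, u, v}  (via <C> <B> u)
FOLLOW(<S>) includes $ since <S> is the start symbol.
FOLLOW(<C>): in <S>::=<C> <B> u, <C> is followed by <B> u with FIRST {u}. Thus FOLLOW(<C>) = {u}.
For <C> ::= epsilon: FIRST(epsilon) = {epsilon}, so it goes in M[<C>, t] for t ∈ {}; since epsilon ∈ FIRST, also for every t ∈ FOLLOW(<C>) = {u}.
For <C> ::= p s p: FIRST(p s p) = {p}, so it goes in M[<C>, t] for t ∈ {p}.

<C> ::= epsilon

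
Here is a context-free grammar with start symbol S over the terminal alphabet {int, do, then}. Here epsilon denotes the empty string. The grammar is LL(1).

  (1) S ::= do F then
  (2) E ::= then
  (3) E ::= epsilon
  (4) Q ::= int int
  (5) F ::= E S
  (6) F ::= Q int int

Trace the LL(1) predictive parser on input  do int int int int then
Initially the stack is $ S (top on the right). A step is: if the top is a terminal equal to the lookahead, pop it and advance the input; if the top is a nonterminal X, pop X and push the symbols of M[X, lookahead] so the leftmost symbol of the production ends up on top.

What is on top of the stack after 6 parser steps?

int

     Stack                   Input                      Action
  1  $ S                     do int int int int then $  expand S ::= do F then
  2  $ then F do             do int int int int then $  match do
  3  $ then F                int int int int then $     expand F ::= Q int int
  4  $ then int int Q        int int int int then $     expand Q ::= int int
  5  $ then int int int int  int int int int then $     match int
  6  $ then int int int      int int int then $         match int
Stack after step 6: $ then int int (top = int).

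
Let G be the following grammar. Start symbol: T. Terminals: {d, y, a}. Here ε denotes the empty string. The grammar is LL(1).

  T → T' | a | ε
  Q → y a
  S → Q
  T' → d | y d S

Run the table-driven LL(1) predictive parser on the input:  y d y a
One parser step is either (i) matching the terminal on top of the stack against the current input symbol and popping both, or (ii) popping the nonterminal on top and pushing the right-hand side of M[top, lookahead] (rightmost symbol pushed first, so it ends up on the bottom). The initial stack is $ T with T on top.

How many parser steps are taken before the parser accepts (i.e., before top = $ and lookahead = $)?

step 1: stack=$ T  input=y d y a $  — expand T → T'
step 2: stack=$ T'  input=y d y a $  — expand T' → y d S
step 3: stack=$ S d y  input=y d y a $  — match y
step 4: stack=$ S d  input=d y a $  — match d
step 5: stack=$ S  input=y a $  — expand S → Q
step 6: stack=$ Q  input=y a $  — expand Q → y a
step 7: stack=$ a y  input=y a $  — match y
step 8: stack=$ a  input=a $  — match a
Accept reached after 8 steps.

8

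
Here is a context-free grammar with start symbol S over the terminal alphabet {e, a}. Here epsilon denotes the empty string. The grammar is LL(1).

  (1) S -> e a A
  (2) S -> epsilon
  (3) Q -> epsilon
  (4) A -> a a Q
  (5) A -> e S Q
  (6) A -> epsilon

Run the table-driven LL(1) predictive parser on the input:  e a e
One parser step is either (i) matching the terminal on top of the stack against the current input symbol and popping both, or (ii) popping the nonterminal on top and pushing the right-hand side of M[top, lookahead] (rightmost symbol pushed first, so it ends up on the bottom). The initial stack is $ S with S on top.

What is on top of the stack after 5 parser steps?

S

     Stack    Input    Action
  1  $ S      e a e $  expand S -> e a A
  2  $ A a e  e a e $  match e
  3  $ A a    a e $    match a
  4  $ A      e $      expand A -> e S Q
  5  $ Q S e  e $      match e
Stack after step 5: $ Q S (top = S).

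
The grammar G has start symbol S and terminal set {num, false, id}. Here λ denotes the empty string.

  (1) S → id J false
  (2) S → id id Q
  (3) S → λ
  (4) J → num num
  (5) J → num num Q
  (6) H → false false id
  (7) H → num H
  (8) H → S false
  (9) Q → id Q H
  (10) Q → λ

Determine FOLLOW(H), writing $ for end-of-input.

FIRST(S) = {λ, id}
FIRST(J) = {num}
FIRST(Q) = {λ, id}
FIRST(H) = {false, id, num}  (via S false)
FOLLOW(S) includes $ since S is the start symbol.
FOLLOW(S): in H→S false, S is followed by false with FIRST {false}. Thus FOLLOW(S) = {$, false}.
FOLLOW(J): in S→id J false, J is followed by false with FIRST {false}. Thus FOLLOW(J) = {false}.
FOLLOW(Q): in S→id id Q, the suffix after Q is empty, so FOLLOW(Q) ⊇ FOLLOW(S) = {$, false}; in J→num num Q, the suffix after Q is empty, so FOLLOW(Q) ⊇ FOLLOW(J) = {false}; in Q→id Q H, Q is followed by H with FIRST {false, id, num}. Thus FOLLOW(Q) = {$, false, id, num}.
FOLLOW(H): in H→num H, the suffix after H is empty (adds nothing new); in Q→id Q H, the suffix after H is empty, so FOLLOW(H) ⊇ FOLLOW(Q) = {$, false, id, num}. Thus FOLLOW(H) = {$, false, id, num}.

{$, false, id, num}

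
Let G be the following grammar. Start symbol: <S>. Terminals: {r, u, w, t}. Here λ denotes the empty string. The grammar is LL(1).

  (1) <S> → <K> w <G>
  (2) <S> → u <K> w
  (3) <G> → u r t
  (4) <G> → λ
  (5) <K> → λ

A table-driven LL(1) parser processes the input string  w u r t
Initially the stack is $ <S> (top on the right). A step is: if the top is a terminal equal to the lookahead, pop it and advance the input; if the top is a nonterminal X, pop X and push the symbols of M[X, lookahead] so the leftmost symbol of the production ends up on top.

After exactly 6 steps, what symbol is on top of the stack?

     Stack        Input      Action
  1  $ <S>        w u r t $  expand <S> → <K> w <G>
  2  $ <G> w <K>  w u r t $  expand <K> → λ
  3  $ <G> w      w u r t $  match w
  4  $ <G>        u r t $    expand <G> → u r t
  5  $ t r u      u r t $    match u
  6  $ t r        r t $      match r
Stack after step 6: $ t (top = t).

t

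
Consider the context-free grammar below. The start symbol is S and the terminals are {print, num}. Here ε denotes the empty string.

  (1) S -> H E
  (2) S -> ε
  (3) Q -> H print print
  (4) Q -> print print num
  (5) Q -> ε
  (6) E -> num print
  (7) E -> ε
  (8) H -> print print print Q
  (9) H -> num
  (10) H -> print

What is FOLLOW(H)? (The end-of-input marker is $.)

{$, num, print}

FIRST(E): from E->num print we get {num}; from E->ε we get {ε}. So FIRST(E) = {ε, num}.
FIRST(H): from H->print print print Q we get {print}; from H->num we get {num}; from H->print we get {print}. So FIRST(H) = {num, print}.
FIRST(S): from S->H E we get {num, print}; from S->ε we get {ε}. So FIRST(S) = {ε, num, print}.
FIRST(Q): from Q->H print print we get {num, print}; from Q->print print num we get {print}; from Q->ε we get {ε}. So FIRST(Q) = {ε, num, print}.
FOLLOW(S) includes $ since S is the start symbol.
FOLLOW(S): S appears on no right-hand side. Thus FOLLOW(S) = {$}.
FOLLOW(E): in S->H E, the suffix after E is empty, so FOLLOW(E) ⊇ FOLLOW(S) = {$}. Thus FOLLOW(E) = {$}.
FOLLOW(H): in S->H E, H is followed by E with FIRST {ε, num}; in S->H E, the suffix after H is nullable, so FOLLOW(H) ⊇ FOLLOW(S) = {$}; in Q->H print print, H is followed by print print with FIRST {print}. Thus FOLLOW(H) = {$, num, print}.
FOLLOW(Q): in H->print print print Q, the suffix after Q is empty, so FOLLOW(Q) ⊇ FOLLOW(H) = {$, num, print}. Thus FOLLOW(Q) = {$, num, print}.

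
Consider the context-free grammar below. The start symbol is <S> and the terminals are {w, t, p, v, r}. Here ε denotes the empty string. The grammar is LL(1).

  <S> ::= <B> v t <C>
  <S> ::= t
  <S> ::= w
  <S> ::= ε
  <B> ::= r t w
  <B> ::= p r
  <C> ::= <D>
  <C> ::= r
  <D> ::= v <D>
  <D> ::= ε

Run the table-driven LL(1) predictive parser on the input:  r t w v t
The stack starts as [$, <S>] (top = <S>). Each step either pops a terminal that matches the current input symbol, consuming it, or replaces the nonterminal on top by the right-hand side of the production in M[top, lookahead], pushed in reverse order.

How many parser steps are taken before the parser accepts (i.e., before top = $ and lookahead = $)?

9

     Stack            Input        Action
  1  $ <S>            r t w v t $  expand <S> ::= <B> v t <C>
  2  $ <C> t v <B>    r t w v t $  expand <B> ::= r t w
  3  $ <C> t v w t r  r t w v t $  match r
  4  $ <C> t v w t    t w v t $    match t
  5  $ <C> t v w      w v t $      match w
  6  $ <C> t v        v t $        match v
  7  $ <C> t          t $          match t
  8  $ <C>            $            expand <C> ::= <D>
  9  $ <D>            $            expand <D> ::= ε
Accept reached after 9 steps.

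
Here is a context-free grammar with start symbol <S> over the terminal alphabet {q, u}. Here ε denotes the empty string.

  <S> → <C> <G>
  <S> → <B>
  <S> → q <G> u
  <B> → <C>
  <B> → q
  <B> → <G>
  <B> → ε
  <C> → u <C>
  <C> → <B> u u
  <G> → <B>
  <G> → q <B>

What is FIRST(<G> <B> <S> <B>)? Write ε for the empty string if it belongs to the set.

{ε, q, u}

FIRST(<S>): from <S>→<C> <G> we get {q, u}; from <S>→<B> we get {ε, q, u}; from <S>→q <G> u we get {q}. So FIRST(<S>) = {ε, q, u}.
FIRST(<B>): from <B>→<C> we get {q, u}; from <B>→q we get {q}; from <B>→<G> we get {ε, q, u}; from <B>→ε we get {ε}. So FIRST(<B>) = {ε, q, u}.
FIRST(<C>): from <C>→u <C> we get {u}; from <C>→<B> u u we get {q, u}. So FIRST(<C>) = {q, u}.
FIRST(<G>): from <G>→<B> we get {ε, q, u}; from <G>→q <B> we get {q}. So FIRST(<G>) = {ε, q, u}.
FIRST(<G> <B> <S> <B>): take FIRST of each symbol in turn, carrying on past any symbol whose FIRST contains ε; result {ε, q, u}.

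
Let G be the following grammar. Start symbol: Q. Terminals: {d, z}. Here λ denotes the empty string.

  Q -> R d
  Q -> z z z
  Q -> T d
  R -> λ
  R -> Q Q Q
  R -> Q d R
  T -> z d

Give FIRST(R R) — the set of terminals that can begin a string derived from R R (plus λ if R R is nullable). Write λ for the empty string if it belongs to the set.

FIRST(T) = {z}
FIRST(Q) = {d, z}  (via R d, T d)
FIRST(R) = {λ, d, z}  (via Q Q Q, Q d R)
FIRST(R R): take FIRST of each symbol in turn, carrying on past any symbol whose FIRST contains λ; result {λ, d, z}.

{λ, d, z}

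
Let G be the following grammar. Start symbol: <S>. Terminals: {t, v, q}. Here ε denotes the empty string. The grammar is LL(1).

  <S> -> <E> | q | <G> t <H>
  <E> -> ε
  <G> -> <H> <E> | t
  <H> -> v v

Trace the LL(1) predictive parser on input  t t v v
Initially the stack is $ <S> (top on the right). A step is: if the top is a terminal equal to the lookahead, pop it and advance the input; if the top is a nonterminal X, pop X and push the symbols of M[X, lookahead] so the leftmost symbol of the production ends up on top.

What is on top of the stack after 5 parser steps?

     Stack        Input      Action
  1  $ <S>        t t v v $  expand <S> -> <G> t <H>
  2  $ <H> t <G>  t t v v $  expand <G> -> t
  3  $ <H> t t    t t v v $  match t
  4  $ <H> t      t v v $    match t
  5  $ <H>        v v $      expand <H> -> v v
Stack after step 5: $ v v (top = v).

v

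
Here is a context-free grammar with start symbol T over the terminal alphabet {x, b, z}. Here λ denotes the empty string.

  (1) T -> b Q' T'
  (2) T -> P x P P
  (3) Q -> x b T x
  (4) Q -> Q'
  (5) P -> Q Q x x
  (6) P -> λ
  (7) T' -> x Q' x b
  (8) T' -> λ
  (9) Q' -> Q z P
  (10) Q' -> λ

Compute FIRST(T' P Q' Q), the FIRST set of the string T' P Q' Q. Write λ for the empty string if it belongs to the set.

FIRST(T'): from T'->x Q' x b we get {x}; from T'->λ we get {λ}. So FIRST(T') = {λ, x}.
FIRST(T): from T->b Q' T' we get {b}; from T->P x P P we get {x, z}. So FIRST(T) = {b, x, z}.
FIRST(Q): from Q->x b T x we get {x}; from Q->Q' we get {λ, x, z}. So FIRST(Q) = {λ, x, z}.
FIRST(P): from P->Q Q x x we get {x, z}; from P->λ we get {λ}. So FIRST(P) = {λ, x, z}.
FIRST(Q'): from Q'->Q z P we get {x, z}; from Q'->λ we get {λ}. So FIRST(Q') = {λ, x, z}.
FIRST(T' P Q' Q): take FIRST of each symbol in turn, carrying on past any symbol whose FIRST contains λ; result {λ, x, z}.

{λ, x, z}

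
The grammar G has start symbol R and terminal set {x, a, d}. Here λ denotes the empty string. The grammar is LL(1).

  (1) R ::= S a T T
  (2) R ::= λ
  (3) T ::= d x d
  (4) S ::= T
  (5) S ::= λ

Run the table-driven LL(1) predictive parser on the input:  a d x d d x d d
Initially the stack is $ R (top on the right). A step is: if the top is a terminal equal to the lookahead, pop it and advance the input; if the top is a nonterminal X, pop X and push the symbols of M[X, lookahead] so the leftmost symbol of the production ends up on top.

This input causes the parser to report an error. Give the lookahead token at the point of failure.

      Stack      Input              Action
   1  $ R        a d x d d x d d $  expand R ::= S a T T
   2  $ T T a S  a d x d d x d d $  expand S ::= λ
   3  $ T T a    a d x d d x d d $  match a
   4  $ T T      d x d d x d d $    expand T ::= d x d
   5  $ T d x d  d x d d x d d $    match d
   6  $ T d x    x d d x d d $      match x
   7  $ T d      d d x d d $        match d
   8  $ T        d x d d $          expand T ::= d x d
   9  $ d x d    d x d d $          match d
  10  $ d x      x d d $            match x
  11  $ d        d d $              match d
  12  $          d $                error: stack empty but input remains

d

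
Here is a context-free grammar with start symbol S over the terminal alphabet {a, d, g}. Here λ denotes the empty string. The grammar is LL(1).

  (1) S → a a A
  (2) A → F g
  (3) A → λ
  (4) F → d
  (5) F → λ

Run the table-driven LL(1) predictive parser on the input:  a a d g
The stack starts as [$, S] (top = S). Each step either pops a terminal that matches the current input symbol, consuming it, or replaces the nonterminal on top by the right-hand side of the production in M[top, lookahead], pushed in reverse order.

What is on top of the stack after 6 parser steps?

     Stack    Input      Action
  1  $ S      a a d g $  expand S → a a A
  2  $ A a a  a a d g $  match a
  3  $ A a    a d g $    match a
  4  $ A      d g $      expand A → F g
  5  $ g F    d g $      expand F → d
  6  $ g d    d g $      match d
Stack after step 6: $ g (top = g).

g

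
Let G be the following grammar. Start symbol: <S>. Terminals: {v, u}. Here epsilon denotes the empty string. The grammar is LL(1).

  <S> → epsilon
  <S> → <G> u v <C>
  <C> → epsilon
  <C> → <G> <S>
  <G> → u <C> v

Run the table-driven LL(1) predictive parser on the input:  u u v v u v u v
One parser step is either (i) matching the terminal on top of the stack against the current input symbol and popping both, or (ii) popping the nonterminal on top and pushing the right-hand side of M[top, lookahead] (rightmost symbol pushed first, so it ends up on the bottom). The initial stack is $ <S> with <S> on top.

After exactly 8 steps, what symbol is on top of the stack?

<S>

step 1: stack=$ <S>  input=u u v v u v u v $  — expand <S> → <G> u v <C>
step 2: stack=$ <C> v u <G>  input=u u v v u v u v $  — expand <G> → u <C> v
step 3: stack=$ <C> v u v <C> u  input=u u v v u v u v $  — match u
step 4: stack=$ <C> v u v <C>  input=u v v u v u v $  — expand <C> → <G> <S>
step 5: stack=$ <C> v u v <S> <G>  input=u v v u v u v $  — expand <G> → u <C> v
step 6: stack=$ <C> v u v <S> v <C> u  input=u v v u v u v $  — match u
step 7: stack=$ <C> v u v <S> v <C>  input=v v u v u v $  — expand <C> → epsilon
step 8: stack=$ <C> v u v <S> v  input=v v u v u v $  — match v
Stack after step 8: $ <C> v u v <S> (top = <S>).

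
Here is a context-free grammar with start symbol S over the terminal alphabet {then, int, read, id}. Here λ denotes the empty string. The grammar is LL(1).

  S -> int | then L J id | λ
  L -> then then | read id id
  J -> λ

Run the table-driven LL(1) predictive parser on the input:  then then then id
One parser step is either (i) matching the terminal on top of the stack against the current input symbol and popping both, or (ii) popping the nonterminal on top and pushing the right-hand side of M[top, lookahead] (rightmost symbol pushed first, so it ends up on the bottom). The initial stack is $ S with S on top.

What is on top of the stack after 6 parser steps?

id

step 1: stack=$ S  input=then then then id $  — expand S -> then L J id
step 2: stack=$ id J L then  input=then then then id $  — match then
step 3: stack=$ id J L  input=then then id $  — expand L -> then then
step 4: stack=$ id J then then  input=then then id $  — match then
step 5: stack=$ id J then  input=then id $  — match then
step 6: stack=$ id J  input=id $  — expand J -> λ
Stack after step 6: $ id (top = id).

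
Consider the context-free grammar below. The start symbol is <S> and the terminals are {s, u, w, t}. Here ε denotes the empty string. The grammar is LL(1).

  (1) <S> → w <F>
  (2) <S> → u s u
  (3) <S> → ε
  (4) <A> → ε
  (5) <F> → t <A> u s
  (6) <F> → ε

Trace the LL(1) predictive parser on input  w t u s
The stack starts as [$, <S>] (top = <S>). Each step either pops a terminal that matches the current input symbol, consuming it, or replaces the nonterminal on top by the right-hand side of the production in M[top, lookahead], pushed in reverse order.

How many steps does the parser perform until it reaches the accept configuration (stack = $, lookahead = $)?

7

     Stack        Input      Action
  1  $ <S>        w t u s $  expand <S> → w <F>
  2  $ <F> w      w t u s $  match w
  3  $ <F>        t u s $    expand <F> → t <A> u s
  4  $ s u <A> t  t u s $    match t
  5  $ s u <A>    u s $      expand <A> → ε
  6  $ s u        u s $      match u
  7  $ s          s $        match s
Accept reached after 7 steps.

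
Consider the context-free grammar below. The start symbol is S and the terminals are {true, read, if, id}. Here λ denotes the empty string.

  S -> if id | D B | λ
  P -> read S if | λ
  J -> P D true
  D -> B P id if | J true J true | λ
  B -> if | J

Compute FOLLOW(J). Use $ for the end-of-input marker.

FIRST(P): from P->read S if we get {read}; from P->λ we get {λ}. So FIRST(P) = {λ, read}.
FIRST(S): from S->if id we get {if}; from S->D B we get {if, read, true}; from S->λ we get {λ}. So FIRST(S) = {λ, if, read, true}.
FIRST(J): from J->P D true we get {if, read, true}. So FIRST(J) = {if, read, true}.
FIRST(B): from B->if we get {if}; from B->J we get {if, read, true}. So FIRST(B) = {if, read, true}.
FIRST(D): from D->B P id if we get {if, read, true}; from D->J true J true we get {if, read, true}; from D->λ we get {λ}. So FIRST(D) = {λ, if, read, true}.
FOLLOW(S) includes $ since S is the start symbol.
FOLLOW(S): in P->read S if, S is followed by if with FIRST {if}. Thus FOLLOW(S) = {$, if}.
FOLLOW(P): in J->P D true, P is followed by D true with FIRST {if, read, true}; in D->B P id if, P is followed by id if with FIRST {id}. Thus FOLLOW(P) = {id, if, read, true}.
FOLLOW(D): in S->D B, D is followed by B with FIRST {if, read, true}; in J->P D true, D is followed by true with FIRST {true}. Thus FOLLOW(D) = {if, read, true}.
FOLLOW(B): in S->D B, the suffix after B is empty, so FOLLOW(B) ⊇ FOLLOW(S) = {$, if}; in D->B P id if, B is followed by P id if with FIRST {id, read}. Thus FOLLOW(B) = {$, id, if, read}.
FOLLOW(J): in D->J true J true (occurrence 1), J is followed by true J true with FIRST {true}; in D->J true J true (occurrence 2), J is followed by true with FIRST {true}; in B->J, the suffix after J is empty, so FOLLOW(J) ⊇ FOLLOW(B) = {$, id, if, read}. Thus FOLLOW(J) = {$, id, if, read, true}.

{$, id, if, read, true}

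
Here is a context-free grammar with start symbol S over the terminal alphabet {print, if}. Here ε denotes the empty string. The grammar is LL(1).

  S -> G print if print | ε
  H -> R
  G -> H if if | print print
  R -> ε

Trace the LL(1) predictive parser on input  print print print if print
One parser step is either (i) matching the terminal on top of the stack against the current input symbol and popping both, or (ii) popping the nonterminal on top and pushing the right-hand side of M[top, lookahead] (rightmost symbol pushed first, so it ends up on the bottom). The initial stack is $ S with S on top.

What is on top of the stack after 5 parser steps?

if

     Stack                         Input                         Action
  1  $ S                           print print print if print $  expand S -> G print if print
  2  $ print if print G            print print print if print $  expand G -> print print
  3  $ print if print print print  print print print if print $  match print
  4  $ print if print print        print print if print $        match print
  5  $ print if print              print if print $              match print
Stack after step 5: $ print if (top = if).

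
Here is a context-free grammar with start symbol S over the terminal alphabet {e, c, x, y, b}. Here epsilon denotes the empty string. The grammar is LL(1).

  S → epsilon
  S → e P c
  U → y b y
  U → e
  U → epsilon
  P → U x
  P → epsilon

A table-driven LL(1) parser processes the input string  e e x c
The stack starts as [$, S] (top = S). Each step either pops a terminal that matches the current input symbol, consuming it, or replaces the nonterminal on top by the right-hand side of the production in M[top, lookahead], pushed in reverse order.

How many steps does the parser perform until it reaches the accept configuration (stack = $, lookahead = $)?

step 1: stack=$ S  input=e e x c $  — expand S → e P c
step 2: stack=$ c P e  input=e e x c $  — match e
step 3: stack=$ c P  input=e x c $  — expand P → U x
step 4: stack=$ c x U  input=e x c $  — expand U → e
step 5: stack=$ c x e  input=e x c $  — match e
step 6: stack=$ c x  input=x c $  — match x
step 7: stack=$ c  input=c $  — match c
Accept reached after 7 steps.

7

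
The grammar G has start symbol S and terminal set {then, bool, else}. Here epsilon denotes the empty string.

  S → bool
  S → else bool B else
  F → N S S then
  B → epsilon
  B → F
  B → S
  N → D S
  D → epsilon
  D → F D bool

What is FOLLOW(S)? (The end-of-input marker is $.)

FIRST(S) = {bool, else}
FIRST(F) = {bool, else}  (via N S S then)
FIRST(B) = {epsilon, bool, else}  (via F, S)
FIRST(D) = {epsilon, bool, else}  (via F D bool)
FIRST(N) = {bool, else}  (via D S)
FOLLOW(S) includes $ since S is the start symbol.
FOLLOW(B): in S→else bool B else, B is followed by else with FIRST {else}. Thus FOLLOW(B) = {else}.
FOLLOW(F): in B→F, the suffix after F is empty, so FOLLOW(F) ⊇ FOLLOW(B) = {else}; in D→F D bool, F is followed by D bool with FIRST {bool, else}. Thus FOLLOW(F) = {bool, else}.
FOLLOW(N): in F→N S S then, N is followed by S S then with FIRST {bool, else}. Thus FOLLOW(N) = {bool, else}.
FOLLOW(S): in F→N S S then (occurrence 1), S is followed by S then with FIRST {bool, else}; in F→N S S then (occurrence 2), S is followed by then with FIRST {then}; in B→S, the suffix after S is empty, so FOLLOW(S) ⊇ FOLLOW(B) = {else}; in N→D S, the suffix after S is empty, so FOLLOW(S) ⊇ FOLLOW(N) = {bool, else}. Thus FOLLOW(S) = {$, bool, else, then}.
FOLLOW(D): in N→D S, D is followed by S with FIRST {bool, else}; in D→F D bool, D is followed by bool with FIRST {bool}. Thus FOLLOW(D) = {bool, else}.

{$, bool, else, then}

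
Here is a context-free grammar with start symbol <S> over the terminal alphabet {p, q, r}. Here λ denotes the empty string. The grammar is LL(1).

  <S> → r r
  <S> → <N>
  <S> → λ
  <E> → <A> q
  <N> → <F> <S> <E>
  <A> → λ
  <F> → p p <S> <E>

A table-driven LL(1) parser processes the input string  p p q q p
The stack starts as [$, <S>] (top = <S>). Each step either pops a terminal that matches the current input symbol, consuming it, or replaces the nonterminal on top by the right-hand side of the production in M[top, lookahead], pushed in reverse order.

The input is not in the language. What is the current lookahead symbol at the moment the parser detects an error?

p

      Stack                  Input        Action
   1  $ <S>                  p p q q p $  expand <S> → <N>
   2  $ <N>                  p p q q p $  expand <N> → <F> <S> <E>
   3  $ <E> <S> <F>          p p q q p $  expand <F> → p p <S> <E>
   4  $ <E> <S> <E> <S> p p  p p q q p $  match p
   5  $ <E> <S> <E> <S> p    p q q p $    match p
   6  $ <E> <S> <E> <S>      q q p $      expand <S> → λ
   7  $ <E> <S> <E>          q q p $      expand <E> → <A> q
   8  $ <E> <S> q <A>        q q p $      expand <A> → λ
   9  $ <E> <S> q            q q p $      match q
  10  $ <E> <S>              q p $        expand <S> → λ
  11  $ <E>                  q p $        expand <E> → <A> q
  12  $ q <A>                q p $        expand <A> → λ
  13  $ q                    q p $        match q
  14  $                      p $          error: stack empty but input remains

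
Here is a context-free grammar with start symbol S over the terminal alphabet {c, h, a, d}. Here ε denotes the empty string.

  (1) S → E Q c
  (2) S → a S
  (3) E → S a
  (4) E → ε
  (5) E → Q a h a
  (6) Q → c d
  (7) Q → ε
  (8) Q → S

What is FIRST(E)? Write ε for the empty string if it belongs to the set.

FIRST(S): from S→E Q c we get {a, c}; from S→a S we get {a}. So FIRST(S) = {a, c}.
FIRST(Q): from Q→c d we get {c}; from Q→ε we get {ε}; from Q→S we get {a, c}. So FIRST(Q) = {ε, a, c}.
FIRST(E): from E→S a we get {a, c}; from E→ε we get {ε}; from E→Q a h a we get {a, c}. So FIRST(E) = {ε, a, c}.

{ε, a, c}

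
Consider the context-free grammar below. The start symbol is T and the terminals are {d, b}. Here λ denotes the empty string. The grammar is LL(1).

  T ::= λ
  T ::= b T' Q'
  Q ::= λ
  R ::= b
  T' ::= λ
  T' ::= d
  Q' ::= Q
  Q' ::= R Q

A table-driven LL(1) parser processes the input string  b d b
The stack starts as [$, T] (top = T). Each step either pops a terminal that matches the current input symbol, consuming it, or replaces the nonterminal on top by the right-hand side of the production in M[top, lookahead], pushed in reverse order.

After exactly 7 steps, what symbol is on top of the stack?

Q

step 1: stack=$ T  input=b d b $  — expand T ::= b T' Q'
step 2: stack=$ Q' T' b  input=b d b $  — match b
step 3: stack=$ Q' T'  input=d b $  — expand T' ::= d
step 4: stack=$ Q' d  input=d b $  — match d
step 5: stack=$ Q'  input=b $  — expand Q' ::= R Q
step 6: stack=$ Q R  input=b $  — expand R ::= b
step 7: stack=$ Q b  input=b $  — match b
Stack after step 7: $ Q (top = Q).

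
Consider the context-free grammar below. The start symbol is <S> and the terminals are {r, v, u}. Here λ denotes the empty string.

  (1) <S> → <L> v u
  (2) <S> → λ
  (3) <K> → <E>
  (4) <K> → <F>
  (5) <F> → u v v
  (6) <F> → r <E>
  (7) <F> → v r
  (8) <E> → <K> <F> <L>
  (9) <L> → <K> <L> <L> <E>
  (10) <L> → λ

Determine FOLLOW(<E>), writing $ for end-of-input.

FIRST(<F>): from <F>→u v v we get {u}; from <F>→r <E> we get {r}; from <F>→v r we get {v}. So FIRST(<F>) = {r, u, v}.
FIRST(<S>): from <S>→<L> v u we get {r, u, v}; from <S>→λ we get {λ}. So FIRST(<S>) = {λ, r, u, v}.
FIRST(<K>): from <K>→<E> we get {r, u, v}; from <K>→<F> we get {r, u, v}. So FIRST(<K>) = {r, u, v}.
FIRST(<E>): from <E>→<K> <F> <L> we get {r, u, v}. So FIRST(<E>) = {r, u, v}.
FIRST(<L>): from <L>→<K> <L> <L> <E> we get {r, u, v}; from <L>→λ we get {λ}. So FIRST(<L>) = {λ, r, u, v}.
FOLLOW(<S>) includes $ since <S> is the start symbol.
FOLLOW(<S>): <S> appears on no right-hand side. Thus FOLLOW(<S>) = {$}.
FOLLOW(<K>): in <E>→<K> <F> <L>, <K> is followed by <F> <L> with FIRST {r, u, v}; in <L>→<K> <L> <L> <E>, <K> is followed by <L> <L> <E> with FIRST {r, u, v}. Thus FOLLOW(<K>) = {r, u, v}.
FOLLOW(<F>): in <K>→<F>, the suffix after <F> is empty, so FOLLOW(<F>) ⊇ FOLLOW(<K>) = {r, u, v}; in <E>→<K> <F> <L>, <F> is followed by <L> with FIRST {λ, r, u, v}; in <E>→<K> <F> <L>, the suffix after <F> is nullable, so FOLLOW(<F>) ⊇ FOLLOW(<E>) = {r, u, v}. Thus FOLLOW(<F>) = {r, u, v}.
FOLLOW(<E>): in <K>→<E>, the suffix after <E> is empty, so FOLLOW(<E>) ⊇ FOLLOW(<K>) = {r, u, v}; in <F>→r <E>, the suffix after <E> is empty, so FOLLOW(<E>) ⊇ FOLLOW(<F>) = {r, u, v}; in <L>→<K> <L> <L> <E>, the suffix after <E> is empty, so FOLLOW(<E>) ⊇ FOLLOW(<L>) = {r, u, v}. Thus FOLLOW(<E>) = {r, u, v}.
FOLLOW(<L>): in <S>→<L> v u, <L> is followed by v u with FIRST {v}; in <E>→<K> <F> <L>, the suffix after <L> is empty, so FOLLOW(<L>) ⊇ FOLLOW(<E>) = {r, u, v}; in <L>→<K> <L> <L> <E> (occurrence 1), <L> is followed by <L> <E> with FIRST {r, u, v}; in <L>→<K> <L> <L> <E> (occurrence 2), <L> is followed by <E> with FIRST {r, u, v}. Thus FOLLOW(<L>) = {r, u, v}.

{r, u, v}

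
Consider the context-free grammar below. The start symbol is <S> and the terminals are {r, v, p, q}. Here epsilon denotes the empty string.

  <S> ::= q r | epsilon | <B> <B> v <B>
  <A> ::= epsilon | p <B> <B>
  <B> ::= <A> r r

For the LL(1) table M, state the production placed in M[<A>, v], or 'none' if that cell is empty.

none

FIRST(<A>) = {epsilon, p}
FIRST(<B>) = {p, r}  (via <A> r r)
FIRST(<S>) = {epsilon, p, q, r}  (via <B> <B> v <B>)
FOLLOW(<S>) includes $ since <S> is the start symbol.
FOLLOW(<A>): in <B>::=<A> r r, <A> is followed by r r with FIRST {r}. Thus FOLLOW(<A>) = {r}.
For <A> ::= epsilon: FIRST(epsilon) = {epsilon}, so it goes in M[<A>, t] for t ∈ {}; since epsilon ∈ FIRST, also for every t ∈ FOLLOW(<A>) = {r}.
For <A> ::= p <B> <B>: FIRST(p <B> <B>) = {p}, so it goes in M[<A>, t] for t ∈ {p}.
None of these place a production in M[<A>, v].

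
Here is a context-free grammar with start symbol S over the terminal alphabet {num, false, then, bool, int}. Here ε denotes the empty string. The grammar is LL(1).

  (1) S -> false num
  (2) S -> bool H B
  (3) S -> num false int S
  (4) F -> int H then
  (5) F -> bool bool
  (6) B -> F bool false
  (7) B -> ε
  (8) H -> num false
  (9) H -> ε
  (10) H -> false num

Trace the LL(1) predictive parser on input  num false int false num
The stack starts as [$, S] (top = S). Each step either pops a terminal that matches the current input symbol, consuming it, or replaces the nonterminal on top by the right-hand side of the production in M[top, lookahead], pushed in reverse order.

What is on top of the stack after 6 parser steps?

step 1: stack=$ S  input=num false int false num $  — expand S -> num false int S
step 2: stack=$ S int false num  input=num false int false num $  — match num
step 3: stack=$ S int false  input=false int false num $  — match false
step 4: stack=$ S int  input=int false num $  — match int
step 5: stack=$ S  input=false num $  — expand S -> false num
step 6: stack=$ num false  input=false num $  — match false
Stack after step 6: $ num (top = num).

num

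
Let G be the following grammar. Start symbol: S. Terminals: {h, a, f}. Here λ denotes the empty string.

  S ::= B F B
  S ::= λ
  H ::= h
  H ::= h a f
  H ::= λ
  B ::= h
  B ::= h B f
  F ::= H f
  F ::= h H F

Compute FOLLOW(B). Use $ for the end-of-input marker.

FIRST(H) = {λ, h}
FIRST(B) = {h}
FIRST(S) = {λ, h}  (via B F B)
FIRST(F) = {f, h}  (via H f)
FOLLOW(S) includes $ since S is the start symbol.
FOLLOW(S): S appears on no right-hand side. Thus FOLLOW(S) = {$}.
FOLLOW(H): in F::=H f, H is followed by f with FIRST {f}; in F::=h H F, H is followed by F with FIRST {f, h}. Thus FOLLOW(H) = {f, h}.
FOLLOW(B): in S::=B F B (occurrence 1), B is followed by F B with FIRST {f, h}; in S::=B F B (occurrence 2), the suffix after B is empty, so FOLLOW(B) ⊇ FOLLOW(S) = {$}; in B::=h B f, B is followed by f with FIRST {f}. Thus FOLLOW(B) = {$, f, h}.
FOLLOW(F): in S::=B F B, F is followed by B with FIRST {h}; in F::=h H F, the suffix after F is empty (adds nothing new). Thus FOLLOW(F) = {h}.

{$, f, h}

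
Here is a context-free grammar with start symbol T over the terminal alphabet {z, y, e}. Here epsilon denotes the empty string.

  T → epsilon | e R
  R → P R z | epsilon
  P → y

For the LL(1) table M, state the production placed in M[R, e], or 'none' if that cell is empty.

FIRST(T) = {epsilon, e}
FIRST(P) = {y}
FIRST(R) = {epsilon, y}  (via P R z)
FOLLOW(T) includes $ since T is the start symbol.
FOLLOW(T): T appears on no right-hand side. Thus FOLLOW(T) = {$}.
FOLLOW(R): in T→e R, the suffix after R is empty, so FOLLOW(R) ⊇ FOLLOW(T) = {$}; in R→P R z, R is followed by z with FIRST {z}. Thus FOLLOW(R) = {$, z}.
For R → P R z: FIRST(P R z) = {y}, so it goes in M[R, t] for t ∈ {y}.
For R → epsilon: FIRST(epsilon) = {epsilon}, so it goes in M[R, t] for t ∈ {}; since epsilon ∈ FIRST, also for every t ∈ FOLLOW(R) = {$, z}.
None of these place a production in M[R, e].

none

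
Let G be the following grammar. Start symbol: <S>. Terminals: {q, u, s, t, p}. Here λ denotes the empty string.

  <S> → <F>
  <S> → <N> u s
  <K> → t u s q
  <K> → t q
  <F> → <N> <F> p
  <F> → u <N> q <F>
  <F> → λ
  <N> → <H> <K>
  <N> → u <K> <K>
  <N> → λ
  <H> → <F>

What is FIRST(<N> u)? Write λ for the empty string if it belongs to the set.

FIRST(<K>) = {t}
FIRST(<S>) = {λ, p, t, u}  (via <F>, <N> u s)
FIRST(<F>) = {λ, p, t, u}  (via <N> <F> p)
FIRST(<H>) = {λ, p, t, u}  (via <F>)
FIRST(<N>) = {λ, p, t, u}  (via <H> <K>)
FIRST(<N> u): take FIRST of each symbol in turn, carrying on past any symbol whose FIRST contains λ; result {p, t, u}.

{p, t, u}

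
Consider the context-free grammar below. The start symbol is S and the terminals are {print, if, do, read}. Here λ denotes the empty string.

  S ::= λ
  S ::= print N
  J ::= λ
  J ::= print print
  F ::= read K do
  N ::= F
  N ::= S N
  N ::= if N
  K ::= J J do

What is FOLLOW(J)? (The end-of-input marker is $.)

FIRST(S) = {λ, print}
FIRST(J) = {λ, print}
FIRST(F) = {read}
FIRST(N) = {if, print, read}  (via F, S N)
FIRST(K) = {do, print}  (via J J do)
FOLLOW(S) includes $ since S is the start symbol.
FOLLOW(S): in N::=S N, S is followed by N with FIRST {if, print, read}. Thus FOLLOW(S) = {$, if, print, read}.
FOLLOW(J): in K::=J J do (occurrence 1), J is followed by J do with FIRST {do, print}; in K::=J J do (occurrence 2), J is followed by do with FIRST {do}. Thus FOLLOW(J) = {do, print}.
FOLLOW(N): in S::=print N, the suffix after N is empty, so FOLLOW(N) ⊇ FOLLOW(S) = {$, if, print, read}; in N::=S N, the suffix after N is empty (adds nothing new); in N::=if N, the suffix after N is empty (adds nothing new). Thus FOLLOW(N) = {$, if, print, read}.
FOLLOW(F): in N::=F, the suffix after F is empty, so FOLLOW(F) ⊇ FOLLOW(N) = {$, if, print, read}. Thus FOLLOW(F) = {$, if, print, read}.
FOLLOW(K): in F::=read K do, K is followed by do with FIRST {do}. Thus FOLLOW(K) = {do}.

{do, print}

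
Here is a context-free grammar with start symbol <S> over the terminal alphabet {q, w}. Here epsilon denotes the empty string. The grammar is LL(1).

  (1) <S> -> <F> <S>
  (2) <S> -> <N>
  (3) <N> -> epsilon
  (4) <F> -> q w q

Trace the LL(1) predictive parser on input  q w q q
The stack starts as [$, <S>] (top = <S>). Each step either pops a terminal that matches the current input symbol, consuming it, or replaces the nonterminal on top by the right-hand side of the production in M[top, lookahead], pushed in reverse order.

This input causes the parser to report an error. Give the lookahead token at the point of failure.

step 1: stack=$ <S>  input=q w q q $  — expand <S> -> <F> <S>
step 2: stack=$ <S> <F>  input=q w q q $  — expand <F> -> q w q
step 3: stack=$ <S> q w q  input=q w q q $  — match q
step 4: stack=$ <S> q w  input=w q q $  — match w
step 5: stack=$ <S> q  input=q q $  — match q
step 6: stack=$ <S>  input=q $  — expand <S> -> <F> <S>
step 7: stack=$ <S> <F>  input=q $  — expand <F> -> q w q
step 8: stack=$ <S> q w q  input=q $  — match q
step 9: stack=$ <S> q w  input=$  — error: top is terminal w but lookahead is $

$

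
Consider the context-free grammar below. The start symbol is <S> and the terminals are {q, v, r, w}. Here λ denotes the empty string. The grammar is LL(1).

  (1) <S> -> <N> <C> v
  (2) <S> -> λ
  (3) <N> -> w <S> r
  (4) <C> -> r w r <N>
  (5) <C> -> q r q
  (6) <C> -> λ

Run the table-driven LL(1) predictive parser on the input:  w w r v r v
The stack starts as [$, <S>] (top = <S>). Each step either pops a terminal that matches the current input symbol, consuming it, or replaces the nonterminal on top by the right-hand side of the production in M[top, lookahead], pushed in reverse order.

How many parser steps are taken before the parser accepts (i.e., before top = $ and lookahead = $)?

13

step 1: stack=$ <S>  input=w w r v r v $  — expand <S> -> <N> <C> v
step 2: stack=$ v <C> <N>  input=w w r v r v $  — expand <N> -> w <S> r
step 3: stack=$ v <C> r <S> w  input=w w r v r v $  — match w
step 4: stack=$ v <C> r <S>  input=w r v r v $  — expand <S> -> <N> <C> v
step 5: stack=$ v <C> r v <C> <N>  input=w r v r v $  — expand <N> -> w <S> r
step 6: stack=$ v <C> r v <C> r <S> w  input=w r v r v $  — match w
step 7: stack=$ v <C> r v <C> r <S>  input=r v r v $  — expand <S> -> λ
step 8: stack=$ v <C> r v <C> r  input=r v r v $  — match r
step 9: stack=$ v <C> r v <C>  input=v r v $  — expand <C> -> λ
step 10: stack=$ v <C> r v  input=v r v $  — match v
step 11: stack=$ v <C> r  input=r v $  — match r
step 12: stack=$ v <C>  input=v $  — expand <C> -> λ
step 13: stack=$ v  input=v $  — match v
Accept reached after 13 steps.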